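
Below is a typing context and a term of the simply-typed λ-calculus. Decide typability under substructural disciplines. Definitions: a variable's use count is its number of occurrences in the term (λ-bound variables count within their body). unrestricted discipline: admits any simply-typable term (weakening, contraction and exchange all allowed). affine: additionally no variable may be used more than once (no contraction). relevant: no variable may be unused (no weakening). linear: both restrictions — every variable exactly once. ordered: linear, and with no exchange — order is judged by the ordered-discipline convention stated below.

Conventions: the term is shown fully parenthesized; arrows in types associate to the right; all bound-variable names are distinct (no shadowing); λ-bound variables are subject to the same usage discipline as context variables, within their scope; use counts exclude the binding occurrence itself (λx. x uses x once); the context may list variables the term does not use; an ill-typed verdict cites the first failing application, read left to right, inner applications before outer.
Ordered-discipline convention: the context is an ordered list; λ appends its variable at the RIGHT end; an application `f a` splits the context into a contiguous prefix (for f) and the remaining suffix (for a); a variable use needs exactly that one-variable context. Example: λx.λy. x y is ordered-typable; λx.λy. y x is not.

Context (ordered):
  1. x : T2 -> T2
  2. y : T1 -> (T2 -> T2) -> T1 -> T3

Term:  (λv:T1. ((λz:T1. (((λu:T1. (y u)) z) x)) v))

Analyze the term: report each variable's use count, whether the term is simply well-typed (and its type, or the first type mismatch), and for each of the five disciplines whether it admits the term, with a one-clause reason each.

use counts: x: 1, y: 1, v [bound]: 1, z [bound]: 1, u [bound]: 1
use order (left to right): y, u, z, x, v
typing: the term checks, with type T1 -> T1 -> T3
ordered ✗ (use order y, u, z, x, v needs exchange)
linear ✓ (each of x, y, v, z, u used exactly once)
affine ✓ (at most one use each (x, y, v, z, u))
relevant ✓ (every one of x, y, v, z, u appears)
unrestricted ✓ (type-checks (T1 -> T1 -> T3) and nothing is barred)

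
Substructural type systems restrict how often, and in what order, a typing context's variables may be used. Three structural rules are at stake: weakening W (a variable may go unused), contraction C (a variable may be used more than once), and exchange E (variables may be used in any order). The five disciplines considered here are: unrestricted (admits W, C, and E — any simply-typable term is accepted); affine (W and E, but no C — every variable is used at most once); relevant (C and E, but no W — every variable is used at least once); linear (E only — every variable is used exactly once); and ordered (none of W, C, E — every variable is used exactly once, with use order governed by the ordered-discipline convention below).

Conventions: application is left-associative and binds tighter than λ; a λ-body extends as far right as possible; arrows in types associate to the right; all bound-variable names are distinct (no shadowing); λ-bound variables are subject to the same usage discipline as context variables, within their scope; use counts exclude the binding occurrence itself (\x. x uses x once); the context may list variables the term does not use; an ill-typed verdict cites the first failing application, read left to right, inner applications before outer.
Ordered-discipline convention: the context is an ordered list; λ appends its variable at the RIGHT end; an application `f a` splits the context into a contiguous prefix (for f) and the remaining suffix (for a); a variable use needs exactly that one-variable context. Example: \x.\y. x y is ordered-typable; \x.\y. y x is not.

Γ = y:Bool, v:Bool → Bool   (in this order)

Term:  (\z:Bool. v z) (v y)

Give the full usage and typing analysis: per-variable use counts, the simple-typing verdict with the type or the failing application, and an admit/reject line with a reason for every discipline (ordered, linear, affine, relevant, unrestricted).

counts: y=1, v=2, z (λ-bound)=1
use order (left to right): v, z, v, y
typing: the term checks, with type Bool
ordered: ✗, repeated use of v ×2
linear: ✗, repeated use of v ×2
affine: ✗, repeated use of v ×2
relevant: ✓, y, v, z: all used, weakening unneeded
unrestricted: ✓, typability at Bool is all that's needed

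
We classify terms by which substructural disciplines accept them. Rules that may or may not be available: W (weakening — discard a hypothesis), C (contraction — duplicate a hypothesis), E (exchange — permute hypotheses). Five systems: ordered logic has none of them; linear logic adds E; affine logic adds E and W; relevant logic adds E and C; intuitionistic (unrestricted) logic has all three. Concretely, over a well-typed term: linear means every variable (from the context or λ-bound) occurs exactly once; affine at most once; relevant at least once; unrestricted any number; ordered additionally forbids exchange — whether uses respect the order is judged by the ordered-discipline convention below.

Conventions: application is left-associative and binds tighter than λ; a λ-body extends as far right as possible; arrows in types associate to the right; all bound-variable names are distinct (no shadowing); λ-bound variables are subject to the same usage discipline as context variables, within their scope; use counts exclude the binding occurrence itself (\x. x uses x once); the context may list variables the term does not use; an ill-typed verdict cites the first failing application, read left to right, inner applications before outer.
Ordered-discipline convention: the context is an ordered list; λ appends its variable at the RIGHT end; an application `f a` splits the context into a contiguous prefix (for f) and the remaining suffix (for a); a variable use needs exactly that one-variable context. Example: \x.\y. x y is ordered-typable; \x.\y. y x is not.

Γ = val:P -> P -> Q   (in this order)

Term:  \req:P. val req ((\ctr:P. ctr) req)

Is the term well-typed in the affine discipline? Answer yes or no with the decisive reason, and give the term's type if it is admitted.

no — uses contraction: req ×2
counts: val ×1; req [bound] ×2; ctr [bound] ×1
use order (left to right): val, req, ctr, req
typing: the term checks, with type P -> Q
summary: ordered ✗; linear ✗; affine ✗; relevant ✓; unrestricted ✓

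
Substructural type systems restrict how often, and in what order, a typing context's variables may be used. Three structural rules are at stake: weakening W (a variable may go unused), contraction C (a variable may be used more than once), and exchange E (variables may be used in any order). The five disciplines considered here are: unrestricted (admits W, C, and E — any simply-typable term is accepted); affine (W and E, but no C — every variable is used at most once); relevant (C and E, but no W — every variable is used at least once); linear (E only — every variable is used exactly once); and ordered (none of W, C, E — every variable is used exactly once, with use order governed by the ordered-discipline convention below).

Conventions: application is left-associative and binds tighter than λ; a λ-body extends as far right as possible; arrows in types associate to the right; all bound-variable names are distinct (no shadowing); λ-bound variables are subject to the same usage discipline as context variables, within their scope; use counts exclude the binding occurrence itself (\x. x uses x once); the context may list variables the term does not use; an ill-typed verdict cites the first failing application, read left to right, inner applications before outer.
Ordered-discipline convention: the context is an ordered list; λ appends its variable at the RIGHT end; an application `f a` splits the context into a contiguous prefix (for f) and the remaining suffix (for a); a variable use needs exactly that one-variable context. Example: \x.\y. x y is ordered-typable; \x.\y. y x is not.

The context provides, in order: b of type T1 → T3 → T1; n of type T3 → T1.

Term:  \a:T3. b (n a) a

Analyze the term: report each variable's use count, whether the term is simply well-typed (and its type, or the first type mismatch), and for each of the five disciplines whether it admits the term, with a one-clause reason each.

counts: b: 1×, n: 1×, a (λ-bound): 2×
left-to-right use order: b, n, a, a
typing: the term checks, with type T3 → T1
ordered: ✗ — a ×2 used more than once (contraction)
linear: ✗ — a ×2 used more than once (contraction)
affine: ✗ — a ×2 used more than once (contraction)
relevant: ✓ — none of b, n, a goes unused
unrestricted: ✓ — simply typable at T3 → T1; W, C, E all held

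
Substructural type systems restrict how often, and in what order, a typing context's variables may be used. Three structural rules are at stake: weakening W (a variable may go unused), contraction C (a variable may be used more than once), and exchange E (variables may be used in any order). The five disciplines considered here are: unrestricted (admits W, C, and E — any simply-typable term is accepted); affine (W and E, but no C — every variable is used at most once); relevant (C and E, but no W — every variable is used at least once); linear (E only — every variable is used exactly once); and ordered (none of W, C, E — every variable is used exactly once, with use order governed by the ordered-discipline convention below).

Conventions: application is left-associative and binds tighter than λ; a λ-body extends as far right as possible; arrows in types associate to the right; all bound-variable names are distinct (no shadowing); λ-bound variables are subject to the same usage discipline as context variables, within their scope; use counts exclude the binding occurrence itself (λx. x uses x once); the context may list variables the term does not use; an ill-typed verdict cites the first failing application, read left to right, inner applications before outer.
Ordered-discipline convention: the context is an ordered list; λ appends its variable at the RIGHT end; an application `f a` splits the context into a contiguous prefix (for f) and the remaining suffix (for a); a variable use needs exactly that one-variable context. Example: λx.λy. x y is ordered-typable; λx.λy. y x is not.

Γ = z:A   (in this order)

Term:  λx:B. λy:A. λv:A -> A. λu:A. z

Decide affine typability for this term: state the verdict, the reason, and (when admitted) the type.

yes — none of z, x, y, v, u used more than once; term : B -> A -> (A -> A) -> A -> A
use counts: z ×1, x [bound] ×0, y [bound] ×0, v [bound] ×0, u [bound] ×0
order of uses: z
typing: well-typed at B -> A -> (A -> A) -> A -> A
per-discipline verdicts: ordered ✗; linear ✗; affine ✓; relevant ✗; unrestricted ✓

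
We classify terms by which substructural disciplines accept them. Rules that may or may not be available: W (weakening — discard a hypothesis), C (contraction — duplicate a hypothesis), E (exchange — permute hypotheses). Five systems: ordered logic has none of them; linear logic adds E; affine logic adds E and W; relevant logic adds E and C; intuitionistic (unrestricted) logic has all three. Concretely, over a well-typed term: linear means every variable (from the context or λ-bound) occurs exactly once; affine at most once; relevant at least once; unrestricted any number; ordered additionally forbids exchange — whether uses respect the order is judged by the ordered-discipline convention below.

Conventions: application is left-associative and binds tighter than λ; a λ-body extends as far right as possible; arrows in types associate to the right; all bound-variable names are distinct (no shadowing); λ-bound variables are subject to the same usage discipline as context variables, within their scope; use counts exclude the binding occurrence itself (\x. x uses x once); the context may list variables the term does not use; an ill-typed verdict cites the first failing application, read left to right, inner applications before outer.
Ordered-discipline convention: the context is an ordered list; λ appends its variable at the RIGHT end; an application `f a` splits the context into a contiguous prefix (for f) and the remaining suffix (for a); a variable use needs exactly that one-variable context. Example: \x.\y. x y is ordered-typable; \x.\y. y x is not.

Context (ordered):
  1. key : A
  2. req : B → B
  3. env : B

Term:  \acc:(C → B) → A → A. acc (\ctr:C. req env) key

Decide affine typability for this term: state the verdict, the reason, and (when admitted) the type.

yes — none of key, req, env, acc, ctr used more than once; term : ((C → B) → A → A) → A
usage: key: 1; req: 1; env: 1; acc [bound]: 1; ctr [bound]: 0
order of uses: acc, req, env, key
typing: ✓ — ((C → B) → A → A) → A
summary: ordered ✗ · linear ✗ · affine ✓ · relevant ✗ · unrestricted ✓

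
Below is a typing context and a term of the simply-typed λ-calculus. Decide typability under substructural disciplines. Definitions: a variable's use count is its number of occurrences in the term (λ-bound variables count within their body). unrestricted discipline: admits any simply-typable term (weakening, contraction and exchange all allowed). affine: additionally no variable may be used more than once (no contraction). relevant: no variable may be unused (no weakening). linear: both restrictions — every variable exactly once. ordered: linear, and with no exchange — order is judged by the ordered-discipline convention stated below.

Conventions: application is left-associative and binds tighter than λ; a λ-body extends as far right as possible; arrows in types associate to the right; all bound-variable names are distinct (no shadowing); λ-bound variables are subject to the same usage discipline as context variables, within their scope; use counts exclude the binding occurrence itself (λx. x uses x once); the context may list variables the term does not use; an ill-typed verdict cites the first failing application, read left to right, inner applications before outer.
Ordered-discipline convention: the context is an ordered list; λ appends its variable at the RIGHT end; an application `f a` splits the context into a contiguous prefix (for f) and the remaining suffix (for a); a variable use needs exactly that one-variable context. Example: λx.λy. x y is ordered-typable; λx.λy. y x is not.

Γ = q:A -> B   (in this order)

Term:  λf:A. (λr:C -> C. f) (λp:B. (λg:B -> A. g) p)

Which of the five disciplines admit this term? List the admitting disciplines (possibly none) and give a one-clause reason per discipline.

admitted by: none
use counts: q: 0; f [bound]: 1; r [bound]: 0; p [bound]: 1; g [bound]: 1
use order (left to right): f, g, p
typing: ill-typed: an application expects B -> A but receives B
ordered: ✗ — not simply typable
linear: ✗ — fails simple typing
affine: ✗ — a type mismatch blocks all five
relevant: ✗ — the type mismatch rejects it
unrestricted: ✗ — not simply typable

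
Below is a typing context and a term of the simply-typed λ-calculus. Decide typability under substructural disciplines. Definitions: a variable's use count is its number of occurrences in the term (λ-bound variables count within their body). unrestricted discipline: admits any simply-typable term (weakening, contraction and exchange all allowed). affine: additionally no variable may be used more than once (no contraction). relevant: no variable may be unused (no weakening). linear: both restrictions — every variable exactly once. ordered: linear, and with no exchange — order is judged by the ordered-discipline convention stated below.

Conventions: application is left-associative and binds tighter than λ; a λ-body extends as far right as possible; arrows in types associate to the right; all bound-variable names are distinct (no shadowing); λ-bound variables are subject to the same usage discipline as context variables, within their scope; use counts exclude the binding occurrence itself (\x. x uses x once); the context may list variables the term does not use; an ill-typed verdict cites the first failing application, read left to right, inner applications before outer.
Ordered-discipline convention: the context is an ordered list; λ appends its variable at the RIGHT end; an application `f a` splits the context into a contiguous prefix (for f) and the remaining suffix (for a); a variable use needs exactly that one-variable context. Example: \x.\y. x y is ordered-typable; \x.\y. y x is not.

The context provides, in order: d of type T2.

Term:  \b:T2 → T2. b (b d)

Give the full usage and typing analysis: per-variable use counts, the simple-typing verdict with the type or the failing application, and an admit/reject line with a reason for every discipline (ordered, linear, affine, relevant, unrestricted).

variable uses: d=1, b (bound)=2
order of uses: b, b, d
typing: well-typed at (T2 → T2) → T2
ordered: ✗, needs contraction — b ×2
linear: ✗, needs contraction — b ×2
affine: ✗, needs contraction — b ×2
relevant: ✓, every one of d, b appears
unrestricted: ✓, type-checks ((T2 → T2) → T2) and nothing is barred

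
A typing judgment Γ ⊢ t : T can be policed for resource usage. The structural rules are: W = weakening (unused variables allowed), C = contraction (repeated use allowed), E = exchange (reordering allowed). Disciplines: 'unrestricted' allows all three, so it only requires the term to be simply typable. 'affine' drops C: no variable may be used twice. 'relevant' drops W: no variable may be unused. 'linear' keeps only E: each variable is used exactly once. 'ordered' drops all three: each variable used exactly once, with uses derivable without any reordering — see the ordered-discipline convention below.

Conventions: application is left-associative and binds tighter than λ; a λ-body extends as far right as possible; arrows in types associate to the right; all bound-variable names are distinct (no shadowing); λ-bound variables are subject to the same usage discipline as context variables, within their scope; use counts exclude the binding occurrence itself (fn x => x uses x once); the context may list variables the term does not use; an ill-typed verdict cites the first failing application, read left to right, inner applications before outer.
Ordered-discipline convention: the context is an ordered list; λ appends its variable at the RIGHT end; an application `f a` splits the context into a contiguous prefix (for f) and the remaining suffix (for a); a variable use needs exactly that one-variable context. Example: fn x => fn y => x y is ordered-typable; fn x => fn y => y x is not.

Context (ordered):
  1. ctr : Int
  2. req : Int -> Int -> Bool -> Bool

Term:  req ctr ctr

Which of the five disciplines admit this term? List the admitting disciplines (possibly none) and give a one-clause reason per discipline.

admitting disciplines: relevant, unrestricted
counts: ctr: 2; req: 1
left-to-right use order: req, ctr, ctr
typing: the term checks, with type Bool -> Bool
ordered: ✗, uses contraction: ctr ×2
linear: ✗, uses contraction: ctr ×2
affine: ✗, uses contraction: ctr ×2
relevant: ✓, at least one use each (ctr, req)
unrestricted: ✓, well-typed at Bool -> Bool; no restrictions here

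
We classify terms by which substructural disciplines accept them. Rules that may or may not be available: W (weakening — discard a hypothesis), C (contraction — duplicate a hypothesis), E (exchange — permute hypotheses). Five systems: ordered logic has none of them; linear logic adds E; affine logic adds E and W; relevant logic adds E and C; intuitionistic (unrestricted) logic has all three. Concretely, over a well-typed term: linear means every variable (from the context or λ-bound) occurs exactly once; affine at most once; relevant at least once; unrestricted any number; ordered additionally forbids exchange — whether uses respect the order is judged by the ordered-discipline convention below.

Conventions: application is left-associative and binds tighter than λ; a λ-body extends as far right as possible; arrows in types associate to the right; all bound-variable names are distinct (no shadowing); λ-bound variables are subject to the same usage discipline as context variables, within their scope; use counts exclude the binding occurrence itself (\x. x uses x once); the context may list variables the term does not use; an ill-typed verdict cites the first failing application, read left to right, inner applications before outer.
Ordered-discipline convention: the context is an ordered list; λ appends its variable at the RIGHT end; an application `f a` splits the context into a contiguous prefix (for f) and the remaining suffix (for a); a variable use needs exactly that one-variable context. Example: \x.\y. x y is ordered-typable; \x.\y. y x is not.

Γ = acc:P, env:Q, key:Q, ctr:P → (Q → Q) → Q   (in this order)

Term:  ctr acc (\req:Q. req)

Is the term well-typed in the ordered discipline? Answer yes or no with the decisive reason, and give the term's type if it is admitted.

no — needs weakening: env, key unused
usage: acc=1, env=0, key=0, ctr=1, req [bound]=1
uses in reading order: ctr, acc, req
typing: the term checks, with type Q
across the five disciplines: ordered ✗ · linear ✗ · affine ✓ · relevant ✗ · unrestricted ✓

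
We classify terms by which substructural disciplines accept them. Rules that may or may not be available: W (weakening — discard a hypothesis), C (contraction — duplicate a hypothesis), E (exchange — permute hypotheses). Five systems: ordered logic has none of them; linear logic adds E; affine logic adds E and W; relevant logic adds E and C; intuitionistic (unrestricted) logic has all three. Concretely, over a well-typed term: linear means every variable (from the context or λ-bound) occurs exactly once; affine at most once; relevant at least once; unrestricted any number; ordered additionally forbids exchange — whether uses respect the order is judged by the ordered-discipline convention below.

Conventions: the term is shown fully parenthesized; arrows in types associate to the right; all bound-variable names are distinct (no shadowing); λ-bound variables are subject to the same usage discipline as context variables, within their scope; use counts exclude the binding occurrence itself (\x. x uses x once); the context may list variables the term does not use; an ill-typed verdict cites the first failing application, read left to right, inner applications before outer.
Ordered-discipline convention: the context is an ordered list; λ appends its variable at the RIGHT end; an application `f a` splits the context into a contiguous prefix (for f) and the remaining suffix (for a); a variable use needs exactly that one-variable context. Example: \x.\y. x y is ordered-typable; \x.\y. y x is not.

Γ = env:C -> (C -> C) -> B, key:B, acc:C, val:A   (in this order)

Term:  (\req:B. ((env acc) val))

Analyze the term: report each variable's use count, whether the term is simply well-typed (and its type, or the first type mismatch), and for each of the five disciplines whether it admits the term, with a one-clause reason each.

counts: env: 1×; key: 0×; acc: 1×; val: 1×; req [bound]: 0×
left-to-right use order: env, acc, val
typing: ill-typed: a function awaiting C -> C gets A
ordered: ✗ — fails simple typing
linear: ✗ — a type mismatch blocks all five
affine: ✗ — the type mismatch rejects it
relevant: ✗ — not simply typable
unrestricted: ✗ — fails simple typing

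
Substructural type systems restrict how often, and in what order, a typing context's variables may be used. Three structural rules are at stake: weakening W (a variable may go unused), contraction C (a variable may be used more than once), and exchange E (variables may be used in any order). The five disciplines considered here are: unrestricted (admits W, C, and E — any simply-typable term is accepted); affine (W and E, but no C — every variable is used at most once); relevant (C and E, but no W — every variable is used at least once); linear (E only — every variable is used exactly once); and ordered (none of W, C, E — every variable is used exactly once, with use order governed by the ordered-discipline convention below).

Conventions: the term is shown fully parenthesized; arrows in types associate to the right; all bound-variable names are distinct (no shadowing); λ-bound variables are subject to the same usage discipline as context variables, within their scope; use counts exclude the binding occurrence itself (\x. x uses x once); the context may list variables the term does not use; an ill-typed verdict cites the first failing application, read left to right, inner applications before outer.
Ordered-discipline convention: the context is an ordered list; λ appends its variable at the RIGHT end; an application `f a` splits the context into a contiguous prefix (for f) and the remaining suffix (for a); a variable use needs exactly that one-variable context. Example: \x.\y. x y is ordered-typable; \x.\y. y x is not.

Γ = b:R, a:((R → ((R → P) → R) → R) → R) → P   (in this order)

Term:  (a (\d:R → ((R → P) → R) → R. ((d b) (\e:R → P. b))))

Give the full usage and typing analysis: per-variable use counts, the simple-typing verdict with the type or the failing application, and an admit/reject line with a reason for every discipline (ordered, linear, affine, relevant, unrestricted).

counts: b: 2×; a: 1×; d (bound): 1×; e (bound): 0×
uses in reading order: a, d, b, b
typing: well-typed at P
ordered: ✗ — repeated use of b ×2; e left unused
linear: ✗ — repeated use of b ×2; e left unused
affine: ✗ — repeated use of b ×2
relevant: ✗ — e left unused
unrestricted: ✓ — simply typable at P; W, C, E all held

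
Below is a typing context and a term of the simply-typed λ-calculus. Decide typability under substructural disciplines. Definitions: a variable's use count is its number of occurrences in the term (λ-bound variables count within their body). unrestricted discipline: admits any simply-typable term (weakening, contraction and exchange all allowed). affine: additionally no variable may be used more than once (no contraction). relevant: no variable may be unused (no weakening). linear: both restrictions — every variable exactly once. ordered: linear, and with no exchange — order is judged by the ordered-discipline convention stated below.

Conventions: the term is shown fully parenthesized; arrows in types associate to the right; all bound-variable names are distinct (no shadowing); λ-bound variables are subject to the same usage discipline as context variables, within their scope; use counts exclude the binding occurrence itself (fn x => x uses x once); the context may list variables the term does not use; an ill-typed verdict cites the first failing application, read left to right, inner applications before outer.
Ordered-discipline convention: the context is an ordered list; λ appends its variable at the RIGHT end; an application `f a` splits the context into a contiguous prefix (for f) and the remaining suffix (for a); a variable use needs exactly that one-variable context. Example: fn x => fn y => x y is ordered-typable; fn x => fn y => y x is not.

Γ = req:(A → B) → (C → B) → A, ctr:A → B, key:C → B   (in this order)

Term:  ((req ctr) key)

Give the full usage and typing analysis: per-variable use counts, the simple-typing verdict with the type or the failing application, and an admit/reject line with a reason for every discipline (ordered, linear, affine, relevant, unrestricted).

usage: req: 1×; ctr: 1×; key: 1×
use order (left to right): req, ctr, key
typing: the term checks, with type A
ordered: ✓, req, ctr, key: once each, no exchange needed
linear: ✓, req, ctr, key: one use apiece
affine: ✓, at most one use each (req, ctr, key)
relevant: ✓, req, ctr, key: all used, weakening unneeded
unrestricted: ✓, type-checks (A) and nothing is barred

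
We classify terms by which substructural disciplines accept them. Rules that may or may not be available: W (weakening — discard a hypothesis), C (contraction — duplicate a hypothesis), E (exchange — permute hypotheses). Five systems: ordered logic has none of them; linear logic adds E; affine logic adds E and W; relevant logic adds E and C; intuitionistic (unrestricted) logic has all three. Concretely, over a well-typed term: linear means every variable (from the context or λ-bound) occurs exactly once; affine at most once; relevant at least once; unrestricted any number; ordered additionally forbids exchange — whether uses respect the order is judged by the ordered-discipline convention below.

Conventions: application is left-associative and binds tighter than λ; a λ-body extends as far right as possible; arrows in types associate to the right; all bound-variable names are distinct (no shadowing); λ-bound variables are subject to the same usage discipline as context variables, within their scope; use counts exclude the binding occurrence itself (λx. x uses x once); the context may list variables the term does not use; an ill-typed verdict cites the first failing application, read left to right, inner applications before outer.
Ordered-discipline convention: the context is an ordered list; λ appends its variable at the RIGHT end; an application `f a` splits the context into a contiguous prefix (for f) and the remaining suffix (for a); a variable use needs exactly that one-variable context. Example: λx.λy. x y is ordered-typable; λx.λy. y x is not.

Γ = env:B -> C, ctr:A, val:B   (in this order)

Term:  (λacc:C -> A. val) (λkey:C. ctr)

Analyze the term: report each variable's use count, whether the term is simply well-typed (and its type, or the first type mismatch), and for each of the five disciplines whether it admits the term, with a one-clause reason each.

use counts: env: 0, ctr: 1, val: 1, acc (λ-bound): 0, key (λ-bound): 0
use order (left to right): val, ctr
typing: ✓ — B
ordered: ✗ — env, acc, key never used (weakening)
linear: ✗ — env, acc, key never used (weakening)
affine: ✓ — no duplicate uses among env, ctr, val, acc, key
relevant: ✗ — env, acc, key never used (weakening)
unrestricted: ✓ — simply typable at B; W, C, E all held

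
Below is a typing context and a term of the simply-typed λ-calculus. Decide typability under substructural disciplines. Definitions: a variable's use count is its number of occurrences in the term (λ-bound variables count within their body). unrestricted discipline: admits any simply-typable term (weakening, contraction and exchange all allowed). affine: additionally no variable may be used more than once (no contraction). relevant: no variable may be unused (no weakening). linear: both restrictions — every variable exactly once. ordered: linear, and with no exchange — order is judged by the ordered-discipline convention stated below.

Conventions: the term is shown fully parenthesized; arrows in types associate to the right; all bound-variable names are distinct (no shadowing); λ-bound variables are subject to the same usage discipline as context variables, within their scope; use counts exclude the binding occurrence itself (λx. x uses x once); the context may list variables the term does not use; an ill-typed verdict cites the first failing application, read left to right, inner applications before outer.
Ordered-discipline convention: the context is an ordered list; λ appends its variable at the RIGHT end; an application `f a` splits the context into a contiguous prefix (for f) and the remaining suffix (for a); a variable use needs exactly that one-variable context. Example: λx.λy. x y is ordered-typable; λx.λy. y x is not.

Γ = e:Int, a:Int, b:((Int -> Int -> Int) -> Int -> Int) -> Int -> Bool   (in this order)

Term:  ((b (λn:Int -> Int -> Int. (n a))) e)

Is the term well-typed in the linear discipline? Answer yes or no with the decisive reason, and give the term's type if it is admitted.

yes — each of e, a, b, n used exactly once; term : Bool
counts: e=1; a=1; b=1; n (λ-bound)=1
order of uses: b, n, a, e
typing: well-typed at Bool
per-discipline verdicts: ordered ✗, linear ✓, affine ✓, relevant ✓, unrestricted ✓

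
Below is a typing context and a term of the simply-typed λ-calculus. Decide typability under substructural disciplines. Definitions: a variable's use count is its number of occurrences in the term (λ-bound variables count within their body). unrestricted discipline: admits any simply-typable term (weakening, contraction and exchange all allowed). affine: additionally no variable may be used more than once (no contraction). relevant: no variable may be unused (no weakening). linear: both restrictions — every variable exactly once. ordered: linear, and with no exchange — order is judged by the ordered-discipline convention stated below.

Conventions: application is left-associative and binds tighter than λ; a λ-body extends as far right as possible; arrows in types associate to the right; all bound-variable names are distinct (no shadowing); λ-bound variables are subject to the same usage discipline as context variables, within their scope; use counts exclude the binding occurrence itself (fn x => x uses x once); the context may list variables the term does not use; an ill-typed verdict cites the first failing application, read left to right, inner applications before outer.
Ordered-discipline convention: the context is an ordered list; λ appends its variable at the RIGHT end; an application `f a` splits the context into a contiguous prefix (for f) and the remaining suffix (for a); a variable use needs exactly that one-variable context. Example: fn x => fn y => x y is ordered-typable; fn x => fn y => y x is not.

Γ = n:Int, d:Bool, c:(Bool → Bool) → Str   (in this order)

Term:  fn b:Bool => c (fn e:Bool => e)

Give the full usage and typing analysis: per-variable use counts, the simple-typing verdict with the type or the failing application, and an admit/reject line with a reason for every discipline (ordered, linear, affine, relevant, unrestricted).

use counts: n: 0, d: 0, c: 1, b (bound): 0, e (bound): 1
use order (left to right): c, e
typing: the term checks, with type Bool → Str
ordered ✗ (needs weakening: n, d, b unused)
linear ✗ (needs weakening: n, d, b unused)
affine ✓ (no duplicate uses among n, d, c, b, e)
relevant ✗ (needs weakening: n, d, b unused)
unrestricted ✓ (typability at Bool → Str is all that's needed)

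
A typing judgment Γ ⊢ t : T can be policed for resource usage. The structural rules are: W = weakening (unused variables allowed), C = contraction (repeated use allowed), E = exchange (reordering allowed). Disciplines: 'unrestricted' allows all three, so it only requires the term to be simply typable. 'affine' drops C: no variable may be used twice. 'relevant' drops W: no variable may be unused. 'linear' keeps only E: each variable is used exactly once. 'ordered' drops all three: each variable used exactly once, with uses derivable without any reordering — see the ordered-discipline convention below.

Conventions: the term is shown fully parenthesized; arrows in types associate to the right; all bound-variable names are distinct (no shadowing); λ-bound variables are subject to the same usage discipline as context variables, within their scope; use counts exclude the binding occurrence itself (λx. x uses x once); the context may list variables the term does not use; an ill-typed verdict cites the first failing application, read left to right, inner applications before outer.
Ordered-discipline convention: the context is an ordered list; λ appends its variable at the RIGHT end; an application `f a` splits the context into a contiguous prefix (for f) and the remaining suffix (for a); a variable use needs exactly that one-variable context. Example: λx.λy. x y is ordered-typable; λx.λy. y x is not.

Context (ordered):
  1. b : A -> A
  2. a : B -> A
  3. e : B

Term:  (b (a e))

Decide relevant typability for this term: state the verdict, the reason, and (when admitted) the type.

yes — at least one use each (b, a, e); term : A
counts: b=1; a=1; e=1
order of uses: b, a, e
typing: well-typed — term : A
all disciplines: ordered ✓, linear ✓, affine ✓, relevant ✓, unrestricted ✓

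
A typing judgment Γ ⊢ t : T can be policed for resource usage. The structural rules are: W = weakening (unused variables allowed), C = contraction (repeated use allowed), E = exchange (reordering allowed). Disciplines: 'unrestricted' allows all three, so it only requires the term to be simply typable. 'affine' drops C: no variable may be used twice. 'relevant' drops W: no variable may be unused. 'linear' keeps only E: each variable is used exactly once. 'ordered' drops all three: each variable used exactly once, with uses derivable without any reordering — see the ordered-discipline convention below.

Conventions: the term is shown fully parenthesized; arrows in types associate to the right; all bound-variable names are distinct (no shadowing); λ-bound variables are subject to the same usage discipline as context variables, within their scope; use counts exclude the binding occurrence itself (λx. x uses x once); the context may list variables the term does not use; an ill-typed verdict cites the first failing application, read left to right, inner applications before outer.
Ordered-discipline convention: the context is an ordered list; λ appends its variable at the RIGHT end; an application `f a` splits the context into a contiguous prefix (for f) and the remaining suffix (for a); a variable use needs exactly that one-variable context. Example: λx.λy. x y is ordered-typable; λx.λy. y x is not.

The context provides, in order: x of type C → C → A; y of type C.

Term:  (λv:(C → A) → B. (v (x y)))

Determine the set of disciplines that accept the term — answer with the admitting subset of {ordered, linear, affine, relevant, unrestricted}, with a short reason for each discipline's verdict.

admitted by: linear, affine, relevant, unrestricted
variable uses: x ×1; y ×1; v [bound] ×1
uses in reading order: v, x, y
typing: ✓ — ((C → A) → B) → B
ordered: ✗ — no ordered split (uses run v, x, y)
linear: ✓ — exactly-once usage across x, y, v
affine: ✓ — no duplicate uses among x, y, v
relevant: ✓ — x, y, v: all used, weakening unneeded
unrestricted: ✓ — typability at ((C → A) → B) → B is all that's needed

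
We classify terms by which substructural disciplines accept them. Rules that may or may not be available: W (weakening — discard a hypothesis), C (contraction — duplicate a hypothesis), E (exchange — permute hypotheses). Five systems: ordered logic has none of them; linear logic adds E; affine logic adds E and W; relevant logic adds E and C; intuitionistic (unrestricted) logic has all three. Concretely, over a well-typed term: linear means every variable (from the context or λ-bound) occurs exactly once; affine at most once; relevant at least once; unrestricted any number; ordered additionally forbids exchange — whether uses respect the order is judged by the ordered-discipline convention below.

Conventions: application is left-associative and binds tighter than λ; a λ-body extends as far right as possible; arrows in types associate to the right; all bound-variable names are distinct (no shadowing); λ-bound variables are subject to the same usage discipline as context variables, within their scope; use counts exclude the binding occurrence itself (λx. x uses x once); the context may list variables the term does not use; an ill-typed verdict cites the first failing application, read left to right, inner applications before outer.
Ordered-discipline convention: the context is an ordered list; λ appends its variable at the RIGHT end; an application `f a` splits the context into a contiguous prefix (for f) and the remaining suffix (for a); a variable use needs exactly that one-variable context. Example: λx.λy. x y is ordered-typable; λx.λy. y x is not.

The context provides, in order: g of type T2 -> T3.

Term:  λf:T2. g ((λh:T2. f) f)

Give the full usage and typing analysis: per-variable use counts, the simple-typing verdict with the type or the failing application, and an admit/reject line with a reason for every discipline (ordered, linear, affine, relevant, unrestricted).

variable uses: g: 1×, f (λ-bound): 2×, h (λ-bound): 0×
order of uses: g, f, f
typing: ✓ — T2 -> T3
ordered: ✗, f ×2 used more than once (contraction); unused: h — weakening required
linear: ✗, f ×2 used more than once (contraction); unused: h — weakening required
affine: ✗, f ×2 used more than once (contraction)
relevant: ✗, unused: h — weakening required
unrestricted: ✓, well-typed at T2 -> T3; no restrictions here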